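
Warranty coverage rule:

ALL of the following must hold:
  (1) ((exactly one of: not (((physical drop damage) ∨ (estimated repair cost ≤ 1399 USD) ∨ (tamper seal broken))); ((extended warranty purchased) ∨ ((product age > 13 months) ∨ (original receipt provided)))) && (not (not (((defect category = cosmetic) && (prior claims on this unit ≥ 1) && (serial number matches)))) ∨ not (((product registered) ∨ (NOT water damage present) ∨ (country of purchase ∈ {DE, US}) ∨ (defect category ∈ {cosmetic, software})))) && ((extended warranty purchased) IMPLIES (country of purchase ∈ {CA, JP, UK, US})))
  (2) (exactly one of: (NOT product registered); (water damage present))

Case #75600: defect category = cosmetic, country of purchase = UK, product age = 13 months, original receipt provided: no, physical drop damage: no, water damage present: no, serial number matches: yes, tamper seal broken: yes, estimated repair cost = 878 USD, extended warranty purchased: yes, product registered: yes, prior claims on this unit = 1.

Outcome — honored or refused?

Refused

Atomic conditions:
  physical drop damage: no → false
  estimated repair cost ≤ 1399 USD: 878 ≤ 1399 is true
  tamper seal broken: yes → true
  extended warranty purchased: yes → true
  product age > 13 months: 13 > 13 is false
  original receipt provided: no → false
  defect category = cosmetic: cosmetic == cosmetic is true
  prior claims on this unit ≥ 1: 1 ≥ 1 is true
  serial number matches: yes → true
  product registered: yes → true
  NOT water damage present: no → true
  country of purchase ∈ {DE, US}: UK is not in the set → false
  defect category ∈ {cosmetic, software}: cosmetic is in the set → true
  country of purchase ∈ {CA, JP, UK, US}: UK is in the set → true
  NOT product registered: yes → false
  water damage present: no → false
Combine:
[1.1.1.1] false OR true OR true = true
[1.1.1] NOT true = false
[1.1.2.2] false OR false = false
[1.1.2] true OR false = true
[1.1] exactly-one(false, true) = true
[1.2.1.1.1] true AND true AND true = true
[1.2.1.1] NOT true = false
[1.2.1] NOT false = true
[1.2.2.1] true OR true OR false OR true = true
[1.2.2] NOT true = false
[1.2] true OR false = true
[1.3] true → true = true
[1] true AND true AND true = true
[2] exactly-one(false, false) = false
[root] true AND false = false
Overall: false → refused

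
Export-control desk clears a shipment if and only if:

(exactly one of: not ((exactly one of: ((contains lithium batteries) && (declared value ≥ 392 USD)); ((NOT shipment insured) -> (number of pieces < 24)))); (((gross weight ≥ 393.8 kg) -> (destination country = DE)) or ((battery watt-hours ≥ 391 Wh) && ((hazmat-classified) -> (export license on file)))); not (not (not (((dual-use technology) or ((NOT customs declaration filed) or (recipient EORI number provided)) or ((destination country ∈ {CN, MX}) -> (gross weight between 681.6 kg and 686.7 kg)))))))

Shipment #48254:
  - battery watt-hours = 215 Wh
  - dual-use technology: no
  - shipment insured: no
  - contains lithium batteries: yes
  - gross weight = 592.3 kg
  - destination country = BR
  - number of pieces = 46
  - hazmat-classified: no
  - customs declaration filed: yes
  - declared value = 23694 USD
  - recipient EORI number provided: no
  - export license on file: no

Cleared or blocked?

Blocked

Atomic conditions:
  contains lithium batteries: yes → true
  declared value ≥ 392 USD: 23694 ≥ 392 is true
  NOT shipment insured: no → true
  number of pieces < 24: 46 < 24 is false
  gross weight ≥ 393.8 kg: 592.3 ≥ 393.8 is true
  destination country = DE: BR == DE is false
  battery watt-hours ≥ 391 Wh: 215 ≥ 391 is false
  hazmat-classified: no → false
  export license on file: no → false
  dual-use technology: no → false
  NOT customs declaration filed: yes → false
  recipient EORI number provided: no → false
  destination country ∈ {CN, MX}: BR is not in the set → false
  gross weight between 681.6 kg and 686.7 kg: 592.3 in [681.6, 686.7] is false
Combine:
[1.1.1] true AND true = true
[1.1.2] true → false = false
[1.1] exactly-one(true, false) = true
[1] NOT true = false
[2.1] true → false = false
[2.2.2] false → false (antecedent false ⇒ implication holds) = true
[2.2] false AND true = false
[2] false OR false = false
[3.1.1.1.2] false OR false = false
[3.1.1.1.3] false → false (antecedent false ⇒ implication holds) = true
[3.1.1.1] false OR false OR true = true
[3.1.1] NOT true = false
[3.1] NOT false = true
[3] NOT true = false
[root] exactly-one(false, false, false) = false
Overall: false → blocked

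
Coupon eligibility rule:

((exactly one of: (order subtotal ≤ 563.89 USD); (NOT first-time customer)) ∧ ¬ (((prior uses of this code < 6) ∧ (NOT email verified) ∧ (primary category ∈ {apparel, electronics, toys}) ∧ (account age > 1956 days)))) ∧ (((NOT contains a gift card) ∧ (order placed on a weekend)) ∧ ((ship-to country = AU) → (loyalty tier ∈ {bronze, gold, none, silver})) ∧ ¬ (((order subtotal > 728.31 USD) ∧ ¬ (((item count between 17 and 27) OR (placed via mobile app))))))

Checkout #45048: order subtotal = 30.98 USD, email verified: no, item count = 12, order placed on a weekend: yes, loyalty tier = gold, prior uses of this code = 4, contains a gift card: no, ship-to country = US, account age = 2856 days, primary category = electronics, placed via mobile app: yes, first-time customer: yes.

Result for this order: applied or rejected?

Atomic conditions:
  order subtotal ≤ 563.89 USD: 30.98 ≤ 563.89 is true
  NOT first-time customer: yes → false
  prior uses of this code < 6: 4 < 6 is true
  NOT email verified: no → true
  primary category ∈ {apparel, electronics, toys}: electronics is in the set → true
  account age > 1956 days: 2856 > 1956 is true
  NOT contains a gift card: no → true
  order placed on a weekend: yes → true
  ship-to country = AU: US == AU is false
  loyalty tier ∈ {bronze, gold, none, silver}: gold is in the set → true
  order subtotal > 728.31 USD: 30.98 > 728.31 is false
  item count between 17 and 27: 12 in [17, 27] is false
  placed via mobile app: yes → true
Combine:
[1.1] exactly-one(true, false) = true
[1.2.1] true AND true AND true AND true = true
[1.2] NOT true = false
[1] true AND false = false
[2.1] true AND true = true
[2.2] false → true (antecedent false ⇒ implication holds) = true
[2.3.1.2.1] false OR true = true
[2.3.1.2] NOT true = false
[2.3.1] false AND false = false
[2.3] NOT false = true
[2] true AND true AND true = true
[root] false AND true = false
Overall: false → rejected

Rejected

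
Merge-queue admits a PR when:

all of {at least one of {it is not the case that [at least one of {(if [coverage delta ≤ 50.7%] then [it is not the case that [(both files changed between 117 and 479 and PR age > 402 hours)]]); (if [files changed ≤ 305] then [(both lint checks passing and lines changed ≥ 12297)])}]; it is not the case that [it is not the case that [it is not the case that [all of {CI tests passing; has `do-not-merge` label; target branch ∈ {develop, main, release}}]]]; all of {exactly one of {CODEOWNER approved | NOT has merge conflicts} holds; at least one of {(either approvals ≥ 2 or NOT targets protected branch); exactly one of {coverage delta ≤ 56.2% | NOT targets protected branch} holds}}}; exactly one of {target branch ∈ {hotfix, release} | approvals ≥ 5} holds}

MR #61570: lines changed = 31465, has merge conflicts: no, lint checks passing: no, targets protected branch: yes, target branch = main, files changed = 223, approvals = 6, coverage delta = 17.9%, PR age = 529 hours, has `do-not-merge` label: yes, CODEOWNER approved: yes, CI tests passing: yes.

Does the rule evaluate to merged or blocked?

Merged

Atomic conditions:
  coverage delta ≤ 50.7%: 17.9 ≤ 50.7 is true
  files changed between 117 and 479: 223 in [117, 479] is true
  PR age > 402 hours: 529 > 402 is true
  files changed ≤ 305: 223 ≤ 305 is true
  lint checks passing: no → false
  lines changed ≥ 12297: 31465 ≥ 12297 is true
  CI tests passing: yes → true
  has `do-not-merge` label: yes → true
  target branch ∈ {develop, main, release}: main is in the set → true
  CODEOWNER approved: yes → true
  NOT has merge conflicts: no → true
  approvals ≥ 2: 6 ≥ 2 is true
  NOT targets protected branch: yes → false
  coverage delta ≤ 56.2%: 17.9 ≤ 56.2 is true
  target branch ∈ {hotfix, release}: main is not in the set → false
  approvals ≥ 5: 6 ≥ 5 is true
Combine:
[1.1.1.1.2.1] true AND true = true
[1.1.1.1.2] NOT true = false
[1.1.1.1] true → false = false
[1.1.1.2.2] false AND true = false
[1.1.1.2] true → false = false
[1.1.1] false OR false = false
[1.1] NOT false = true
[1.2.1.1.1] true AND true AND true = true
[1.2.1.1] NOT true = false
[1.2.1] NOT false = true
[1.2] NOT true = false
[1.3.1] exactly-one(true, true) = false
[1.3.2.1] true OR false = true
[1.3.2.2] exactly-one(true, false) = true
[1.3.2] true OR true = true
[1.3] false AND true = false
[1] true OR false OR false = true
[2] exactly-one(false, true) = true
[root] true AND true = true
Overall: true → merged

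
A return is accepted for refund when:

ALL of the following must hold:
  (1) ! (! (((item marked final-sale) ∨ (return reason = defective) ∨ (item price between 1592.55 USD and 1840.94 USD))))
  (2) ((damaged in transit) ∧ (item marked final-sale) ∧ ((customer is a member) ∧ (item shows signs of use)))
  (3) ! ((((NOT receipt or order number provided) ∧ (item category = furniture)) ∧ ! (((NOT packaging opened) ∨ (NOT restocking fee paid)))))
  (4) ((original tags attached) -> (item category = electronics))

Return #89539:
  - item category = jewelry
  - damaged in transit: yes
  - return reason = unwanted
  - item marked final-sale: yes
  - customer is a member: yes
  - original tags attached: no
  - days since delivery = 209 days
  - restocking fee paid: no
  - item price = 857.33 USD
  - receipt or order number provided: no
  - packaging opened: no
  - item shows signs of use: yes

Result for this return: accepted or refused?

Atomic conditions:
  item marked final-sale: yes → true
  return reason = defective: unwanted == defective is false
  item price between 1592.55 USD and 1840.94 USD: 857.33 in [1592.55, 1840.94] is false
  damaged in transit: yes → true
  customer is a member: yes → true
  item shows signs of use: yes → true
  NOT receipt or order number provided: no → true
  item category = furniture: jewelry == furniture is false
  NOT packaging opened: no → true
  NOT restocking fee paid: no → true
  original tags attached: no → false
  item category = electronics: jewelry == electronics is false
Combine:
[1.1.1] true OR false OR false = true
[1.1] NOT true = false
[1] NOT false = true
[2.3] true AND true = true
[2] true AND true AND true = true
[3.1.1] true AND false = false
[3.1.2.1] true OR true = true
[3.1.2] NOT true = false
[3.1] false AND false = false
[3] NOT false = true
[4] false → false (antecedent false ⇒ implication holds) = true
[root] true AND true AND true AND true = true
Overall: true → accepted

Accepted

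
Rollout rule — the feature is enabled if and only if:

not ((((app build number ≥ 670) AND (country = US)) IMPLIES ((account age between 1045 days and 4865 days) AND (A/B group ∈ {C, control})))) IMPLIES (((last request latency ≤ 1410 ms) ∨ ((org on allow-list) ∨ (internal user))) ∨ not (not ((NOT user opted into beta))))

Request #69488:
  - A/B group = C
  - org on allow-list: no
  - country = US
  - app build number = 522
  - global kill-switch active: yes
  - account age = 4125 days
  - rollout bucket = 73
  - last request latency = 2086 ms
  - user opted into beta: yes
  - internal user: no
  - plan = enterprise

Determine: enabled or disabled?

Atomic conditions:
  app build number ≥ 670: 522 ≥ 670 is false
  country = US: US == US is true
  account age between 1045 days and 4865 days: 4125 in [1045, 4865] is true
  A/B group ∈ {C, control}: C is in the set → true
  last request latency ≤ 1410 ms: 2086 ≤ 1410 is false
  org on allow-list: no → false
  internal user: no → false
  NOT user opted into beta: yes → false
Combine:
[1.1.1] false AND true = false
[1.1.2] true AND true = true
[1.1] false → true (antecedent false ⇒ implication holds) = true
[1] NOT true = false
[2.1.2] false OR false = false
[2.1] false OR false = false
[2.2.1] NOT false = true
[2.2] NOT true = false
[2] false OR false = false
[root] false → false (antecedent false ⇒ implication holds) = true
Overall: true → enabled

Enabled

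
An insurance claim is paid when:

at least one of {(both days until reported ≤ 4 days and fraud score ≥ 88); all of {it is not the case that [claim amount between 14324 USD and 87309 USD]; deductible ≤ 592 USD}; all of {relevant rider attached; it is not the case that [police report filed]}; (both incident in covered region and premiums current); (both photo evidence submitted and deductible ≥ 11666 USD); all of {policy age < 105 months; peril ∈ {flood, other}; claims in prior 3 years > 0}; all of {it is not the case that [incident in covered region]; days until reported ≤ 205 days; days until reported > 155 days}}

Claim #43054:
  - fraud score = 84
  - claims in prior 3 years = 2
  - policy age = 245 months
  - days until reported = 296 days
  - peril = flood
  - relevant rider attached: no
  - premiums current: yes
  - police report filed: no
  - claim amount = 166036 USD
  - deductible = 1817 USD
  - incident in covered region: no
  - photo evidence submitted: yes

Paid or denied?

Denied

Atomic conditions:
  days until reported ≤ 4 days: 296 ≤ 4 is false
  fraud score ≥ 88: 84 ≥ 88 is false
  claim amount between 14324 USD and 87309 USD: 166036 in [14324, 87309] is false
  deductible ≤ 592 USD: 1817 ≤ 592 is false
  relevant rider attached: no → false
  police report filed: no → false
  incident in covered region: no → false
  premiums current: yes → true
  photo evidence submitted: yes → true
  deductible ≥ 11666 USD: 1817 ≥ 11666 is false
  policy age < 105 months: 245 < 105 is false
  peril ∈ {flood, other}: flood is in the set → true
  claims in prior 3 years > 0: 2 > 0 is true
  days until reported ≤ 205 days: 296 ≤ 205 is false
  days until reported > 155 days: 296 > 155 is true
Combine:
[1] false AND false = false
[2.1] NOT false = true
[2] true AND false = false
[3.2] NOT false = true
[3] false AND true = false
[4] false AND true = false
[5] true AND false = false
[6] false AND true AND true = false
[7.1] NOT false = true
[7] true AND false AND true = false
[root] false OR false OR false OR false OR false OR false OR false = false
Overall: false → denied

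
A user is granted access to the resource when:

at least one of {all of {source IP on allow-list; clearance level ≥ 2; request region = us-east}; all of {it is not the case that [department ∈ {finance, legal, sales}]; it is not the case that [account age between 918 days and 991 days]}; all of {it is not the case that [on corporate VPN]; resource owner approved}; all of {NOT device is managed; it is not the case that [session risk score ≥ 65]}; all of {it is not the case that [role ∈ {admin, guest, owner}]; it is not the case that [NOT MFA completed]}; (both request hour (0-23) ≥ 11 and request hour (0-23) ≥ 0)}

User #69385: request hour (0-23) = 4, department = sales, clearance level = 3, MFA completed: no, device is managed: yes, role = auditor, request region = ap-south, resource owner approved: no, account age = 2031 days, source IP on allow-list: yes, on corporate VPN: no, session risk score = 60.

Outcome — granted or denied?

Atomic conditions:
  source IP on allow-list: yes → true
  clearance level ≥ 2: 3 ≥ 2 is true
  request region = us-east: ap-south == us-east is false
  department ∈ {finance, legal, sales}: sales is in the set → true
  account age between 918 days and 991 days: 2031 in [918, 991] is false
  on corporate VPN: no → false
  resource owner approved: no → false
  NOT device is managed: yes → false
  session risk score ≥ 65: 60 ≥ 65 is false
  role ∈ {admin, guest, owner}: auditor is not in the set → false
  NOT MFA completed: no → true
  request hour (0-23) ≥ 11: 4 ≥ 11 is false
  request hour (0-23) ≥ 0: 4 ≥ 0 is true
Combine:
[1] true AND true AND false = false
[2.1] NOT true = false
[2.2] NOT false = true
[2] false AND true = false
[3.1] NOT false = true
[3] true AND false = false
[4.2] NOT false = true
[4] false AND true = false
[5.1] NOT false = true
[5.2] NOT true = false
[5] true AND false = false
[6] false AND true = false
[root] false OR false OR false OR false OR false OR false = false
Overall: false → denied

Denied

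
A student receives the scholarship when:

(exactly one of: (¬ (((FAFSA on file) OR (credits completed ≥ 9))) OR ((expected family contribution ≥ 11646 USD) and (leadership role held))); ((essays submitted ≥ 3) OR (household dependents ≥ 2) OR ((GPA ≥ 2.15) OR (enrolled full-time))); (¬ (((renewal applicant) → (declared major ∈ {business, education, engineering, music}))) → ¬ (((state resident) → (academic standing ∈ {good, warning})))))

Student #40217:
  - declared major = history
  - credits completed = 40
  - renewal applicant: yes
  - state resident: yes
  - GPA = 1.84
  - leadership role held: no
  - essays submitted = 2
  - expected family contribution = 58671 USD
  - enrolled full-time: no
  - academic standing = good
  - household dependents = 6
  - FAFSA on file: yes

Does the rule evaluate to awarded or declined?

Awarded

Atomic conditions:
  FAFSA on file: yes → true
  credits completed ≥ 9: 40 ≥ 9 is true
  expected family contribution ≥ 11646 USD: 58671 ≥ 11646 is true
  leadership role held: no → false
  essays submitted ≥ 3: 2 ≥ 3 is false
  household dependents ≥ 2: 6 ≥ 2 is true
  GPA ≥ 2.15: 1.84 ≥ 2.15 is false
  enrolled full-time: no → false
  renewal applicant: yes → true
  declared major ∈ {business, education, engineering, music}: history is not in the set → false
  state resident: yes → true
  academic standing ∈ {good, warning}: good is in the set → true
Combine:
[1.1.1] true OR true = true
[1.1] NOT true = false
[1.2] true AND false = false
[1] false OR false = false
[2.3] false OR false = false
[2] false OR true OR false = true
[3.1.1] true → false = false
[3.1] NOT false = true
[3.2.1] true → true = true
[3.2] NOT true = false
[3] true → false = false
[root] exactly-one(false, true, false) = true
Overall: true → awarded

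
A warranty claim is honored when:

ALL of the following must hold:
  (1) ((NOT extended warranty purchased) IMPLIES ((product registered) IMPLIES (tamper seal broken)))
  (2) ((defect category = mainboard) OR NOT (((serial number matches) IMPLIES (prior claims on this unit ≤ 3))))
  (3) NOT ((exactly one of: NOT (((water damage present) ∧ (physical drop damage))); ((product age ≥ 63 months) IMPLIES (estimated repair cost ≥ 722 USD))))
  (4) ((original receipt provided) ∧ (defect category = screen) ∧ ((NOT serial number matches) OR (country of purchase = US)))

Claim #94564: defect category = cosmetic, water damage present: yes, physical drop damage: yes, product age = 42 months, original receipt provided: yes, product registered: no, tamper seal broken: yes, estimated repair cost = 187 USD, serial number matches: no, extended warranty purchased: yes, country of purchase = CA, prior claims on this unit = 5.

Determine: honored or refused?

Atomic conditions:
  NOT extended warranty purchased: yes → false
  product registered: no → false
  tamper seal broken: yes → true
  defect category = mainboard: cosmetic == mainboard is false
  serial number matches: no → false
  prior claims on this unit ≤ 3: 5 ≤ 3 is false
  water damage present: yes → true
  physical drop damage: yes → true
  product age ≥ 63 months: 42 ≥ 63 is false
  estimated repair cost ≥ 722 USD: 187 ≥ 722 is false
  original receipt provided: yes → true
  defect category = screen: cosmetic == screen is false
  NOT serial number matches: no → true
  country of purchase = US: CA == US is false
Combine:
[1.2] false → true (antecedent false ⇒ implication holds) = true
[1] false → true (antecedent false ⇒ implication holds) = true
[2.2.1] false → false (antecedent false ⇒ implication holds) = true
[2.2] NOT true = false
[2] false OR false = false
[3.1.1.1] true AND true = true
[3.1.1] NOT true = false
[3.1.2] false → false (antecedent false ⇒ implication holds) = true
[3.1] exactly-one(false, true) = true
[3] NOT true = false
[4.3] true OR false = true
[4] true AND false AND true = false
[root] true AND false AND false AND false = false
Overall: false → refused

Refused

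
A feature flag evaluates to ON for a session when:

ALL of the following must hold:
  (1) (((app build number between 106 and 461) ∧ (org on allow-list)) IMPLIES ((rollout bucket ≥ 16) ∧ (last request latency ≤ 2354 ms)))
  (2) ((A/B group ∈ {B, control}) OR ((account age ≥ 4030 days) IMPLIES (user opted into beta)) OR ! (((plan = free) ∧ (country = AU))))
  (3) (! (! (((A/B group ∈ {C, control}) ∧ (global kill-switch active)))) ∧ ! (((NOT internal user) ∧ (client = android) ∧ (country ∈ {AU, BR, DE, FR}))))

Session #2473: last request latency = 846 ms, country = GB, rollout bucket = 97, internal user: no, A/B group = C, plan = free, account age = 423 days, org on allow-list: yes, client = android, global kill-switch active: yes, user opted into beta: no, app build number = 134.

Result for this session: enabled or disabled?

Enabled

Atomic conditions:
  app build number between 106 and 461: 134 in [106, 461] is true
  org on allow-list: yes → true
  rollout bucket ≥ 16: 97 ≥ 16 is true
  last request latency ≤ 2354 ms: 846 ≤ 2354 is true
  A/B group ∈ {B, control}: C is not in the set → false
  account age ≥ 4030 days: 423 ≥ 4030 is false
  user opted into beta: no → false
  plan = free: free == free is true
  country = AU: GB == AU is false
  A/B group ∈ {C, control}: C is in the set → true
  global kill-switch active: yes → true
  NOT internal user: no → true
  client = android: android == android is true
  country ∈ {AU, BR, DE, FR}: GB is not in the set → false
Combine:
[1.1] true AND true = true
[1.2] true AND true = true
[1] true → true = true
[2.2] false → false (antecedent false ⇒ implication holds) = true
[2.3.1] true AND false = false
[2.3] NOT false = true
[2] false OR true OR true = true
[3.1.1.1] true AND true = true
[3.1.1] NOT true = false
[3.1] NOT false = true
[3.2.1] true AND true AND false = false
[3.2] NOT false = true
[3] true AND true = true
[root] true AND true AND true = true
Overall: true → enabled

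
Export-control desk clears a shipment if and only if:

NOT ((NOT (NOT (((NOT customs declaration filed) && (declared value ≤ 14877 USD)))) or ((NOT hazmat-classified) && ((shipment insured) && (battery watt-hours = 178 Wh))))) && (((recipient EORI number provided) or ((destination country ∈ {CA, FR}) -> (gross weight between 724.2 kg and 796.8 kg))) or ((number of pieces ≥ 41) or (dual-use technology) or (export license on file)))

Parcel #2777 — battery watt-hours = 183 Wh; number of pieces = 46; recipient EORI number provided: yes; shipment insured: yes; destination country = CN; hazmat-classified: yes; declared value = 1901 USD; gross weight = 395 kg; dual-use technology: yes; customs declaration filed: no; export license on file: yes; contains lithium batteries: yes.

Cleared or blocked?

Atomic conditions:
  NOT customs declaration filed: no → true
  declared value ≤ 14877 USD: 1901 ≤ 14877 is true
  NOT hazmat-classified: yes → false
  shipment insured: yes → true
  battery watt-hours = 178 Wh: 183 == 178 is false
  recipient EORI number provided: yes → true
  destination country ∈ {CA, FR}: CN is not in the set → false
  gross weight between 724.2 kg and 796.8 kg: 395 in [724.2, 796.8] is false
  number of pieces ≥ 41: 46 ≥ 41 is true
  dual-use technology: yes → true
  export license on file: yes → true
Combine:
[1.1.1.1.1] true AND true = true
[1.1.1.1] NOT true = false
[1.1.1] NOT false = true
[1.1.2.2] true AND false = false
[1.1.2] false AND false = false
[1.1] true OR false = true
[1] NOT true = false
[2.1.2] false → false (antecedent false ⇒ implication holds) = true
[2.1] true OR true = true
[2.2] true OR true OR true = true
[2] true OR true = true
[root] false AND true = false
Overall: false → blocked

Blocked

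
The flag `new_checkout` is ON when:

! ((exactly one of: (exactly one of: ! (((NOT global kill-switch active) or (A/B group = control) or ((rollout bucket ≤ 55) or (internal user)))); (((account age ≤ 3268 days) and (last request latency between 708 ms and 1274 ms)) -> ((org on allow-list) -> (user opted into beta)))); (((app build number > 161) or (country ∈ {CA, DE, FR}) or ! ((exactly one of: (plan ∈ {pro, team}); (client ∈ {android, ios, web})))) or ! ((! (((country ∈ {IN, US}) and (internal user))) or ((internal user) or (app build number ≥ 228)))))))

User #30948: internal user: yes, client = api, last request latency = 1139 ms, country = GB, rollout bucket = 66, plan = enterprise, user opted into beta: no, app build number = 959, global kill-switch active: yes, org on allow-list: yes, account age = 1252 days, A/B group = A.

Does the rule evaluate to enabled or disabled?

Disabled

Atomic conditions:
  NOT global kill-switch active: yes → false
  A/B group = control: A == control is false
  rollout bucket ≤ 55: 66 ≤ 55 is false
  internal user: yes → true
  account age ≤ 3268 days: 1252 ≤ 3268 is true
  last request latency between 708 ms and 1274 ms: 1139 in [708, 1274] is true
  org on allow-list: yes → true
  user opted into beta: no → false
  app build number > 161: 959 > 161 is true
  country ∈ {CA, DE, FR}: GB is not in the set → false
  plan ∈ {pro, team}: enterprise is not in the set → false
  client ∈ {android, ios, web}: api is not in the set → false
  country ∈ {IN, US}: GB is not in the set → false
  app build number ≥ 228: 959 ≥ 228 is true
Combine:
[1.1.1.1.3] false OR true = true
[1.1.1.1] false OR false OR true = true
[1.1.1] NOT true = false
[1.1.2.1] true AND true = true
[1.1.2.2] true → false = false
[1.1.2] true → false = false
[1.1] exactly-one(false, false) = false
[1.2.1.3.1] exactly-one(false, false) = false
[1.2.1.3] NOT false = true
[1.2.1] true OR false OR true = true
[1.2.2.1.1.1] false AND true = false
[1.2.2.1.1] NOT false = true
[1.2.2.1.2] true OR true = true
[1.2.2.1] true OR true = true
[1.2.2] NOT true = false
[1.2] true OR false = true
[1] exactly-one(false, true) = true
[root] NOT true = false
Overall: false → disabled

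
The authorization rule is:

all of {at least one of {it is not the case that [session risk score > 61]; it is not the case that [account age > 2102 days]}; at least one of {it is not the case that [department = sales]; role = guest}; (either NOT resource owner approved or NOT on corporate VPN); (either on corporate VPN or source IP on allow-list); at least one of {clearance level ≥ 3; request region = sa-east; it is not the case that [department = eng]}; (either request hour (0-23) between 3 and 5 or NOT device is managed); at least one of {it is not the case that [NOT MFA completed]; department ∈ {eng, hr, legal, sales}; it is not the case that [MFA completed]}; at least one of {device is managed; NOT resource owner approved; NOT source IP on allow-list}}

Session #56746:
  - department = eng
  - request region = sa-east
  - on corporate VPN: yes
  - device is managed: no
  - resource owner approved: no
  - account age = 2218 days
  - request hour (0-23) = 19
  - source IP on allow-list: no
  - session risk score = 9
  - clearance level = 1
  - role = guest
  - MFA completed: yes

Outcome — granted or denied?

Atomic conditions:
  session risk score > 61: 9 > 61 is false
  account age > 2102 days: 2218 > 2102 is true
  department = sales: eng == sales is false
  role = guest: guest == guest is true
  NOT resource owner approved: no → true
  NOT on corporate VPN: yes → false
  on corporate VPN: yes → true
  source IP on allow-list: no → false
  clearance level ≥ 3: 1 ≥ 3 is false
  request region = sa-east: sa-east == sa-east is true
  department = eng: eng == eng is true
  request hour (0-23) between 3 and 5: 19 in [3, 5] is false
  NOT device is managed: no → true
  NOT MFA completed: yes → false
  department ∈ {eng, hr, legal, sales}: eng is in the set → true
  MFA completed: yes → true
  device is managed: no → false
  NOT source IP on allow-list: no → true
Combine:
[1.1] NOT false = true
[1.2] NOT true = false
[1] true OR false = true
[2.1] NOT false = true
[2] true OR true = true
[3] true OR false = true
[4] true OR false = true
[5.3] NOT true = false
[5] false OR true OR false = true
[6] false OR true = true
[7.1] NOT false = true
[7.3] NOT true = false
[7] true OR true OR false = true
[8] false OR true OR true = true
[root] true AND true AND true AND true AND true AND true AND true AND true = true
Overall: true → granted

Granted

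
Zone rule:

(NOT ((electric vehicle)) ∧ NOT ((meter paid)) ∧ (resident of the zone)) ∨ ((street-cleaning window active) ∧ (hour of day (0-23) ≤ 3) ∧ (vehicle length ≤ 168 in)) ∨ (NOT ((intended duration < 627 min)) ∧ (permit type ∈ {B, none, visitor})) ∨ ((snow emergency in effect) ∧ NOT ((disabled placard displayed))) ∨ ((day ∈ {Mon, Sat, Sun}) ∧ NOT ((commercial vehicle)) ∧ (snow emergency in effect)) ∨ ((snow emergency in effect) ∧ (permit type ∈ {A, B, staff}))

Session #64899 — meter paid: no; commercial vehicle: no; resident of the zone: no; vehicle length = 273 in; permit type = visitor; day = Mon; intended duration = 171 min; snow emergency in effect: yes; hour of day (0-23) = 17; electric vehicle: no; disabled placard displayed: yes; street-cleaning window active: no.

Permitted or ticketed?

Atomic conditions:
  electric vehicle: no → false
  meter paid: no → false
  resident of the zone: no → false
  street-cleaning window active: no → false
  hour of day (0-23) ≤ 3: 17 ≤ 3 is false
  vehicle length ≤ 168 in: 273 ≤ 168 is false
  intended duration < 627 min: 171 < 627 is true
  permit type ∈ {B, none, visitor}: visitor is in the set → true
  snow emergency in effect: yes → true
  disabled placard displayed: yes → true
  day ∈ {Mon, Sat, Sun}: Mon is in the set → true
  commercial vehicle: no → false
  permit type ∈ {A, B, staff}: visitor is not in the set → false
Combine:
[1.1] NOT false = true
[1.2] NOT false = true
[1] true AND true AND false = false
[2] false AND false AND false = false
[3.1] NOT true = false
[3] false AND true = false
[4.2] NOT true = false
[4] true AND false = false
[5.2] NOT false = true
[5] true AND true AND true = true
[6] true AND false = false
[root] false OR false OR false OR false OR true OR false = true
Overall: true → permitted

Permitted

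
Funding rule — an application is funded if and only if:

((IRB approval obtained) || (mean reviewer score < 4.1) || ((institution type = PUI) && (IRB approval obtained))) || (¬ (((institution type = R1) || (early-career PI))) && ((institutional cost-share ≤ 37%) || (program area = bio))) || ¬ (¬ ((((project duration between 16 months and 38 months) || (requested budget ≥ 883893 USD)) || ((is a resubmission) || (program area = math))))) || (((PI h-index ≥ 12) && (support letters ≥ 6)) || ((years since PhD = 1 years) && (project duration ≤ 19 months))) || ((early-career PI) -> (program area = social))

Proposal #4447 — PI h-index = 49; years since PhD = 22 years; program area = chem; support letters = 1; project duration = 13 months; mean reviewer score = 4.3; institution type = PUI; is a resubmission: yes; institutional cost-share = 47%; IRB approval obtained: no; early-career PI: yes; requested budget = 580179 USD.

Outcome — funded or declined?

Atomic conditions:
  IRB approval obtained: no → false
  mean reviewer score < 4.1: 4.3 < 4.1 is false
  institution type = PUI: PUI == PUI is true
  institution type = R1: PUI == R1 is false
  early-career PI: yes → true
  institutional cost-share ≤ 37%: 47 ≤ 37 is false
  program area = bio: chem == bio is false
  project duration between 16 months and 38 months: 13 in [16, 38] is false
  requested budget ≥ 883893 USD: 580179 ≥ 883893 is false
  is a resubmission: yes → true
  program area = math: chem == math is false
  PI h-index ≥ 12: 49 ≥ 12 is true
  support letters ≥ 6: 1 ≥ 6 is false
  years since PhD = 1 years: 22 == 1 is false
  project duration ≤ 19 months: 13 ≤ 19 is true
  program area = social: chem == social is false
Combine:
[1.3] true AND false = false
[1] false OR false OR false = false
[2.1.1] false OR true = true
[2.1] NOT true = false
[2.2] false OR false = false
[2] false AND false = false
[3.1.1.1] false OR false = false
[3.1.1.2] true OR false = true
[3.1.1] false OR true = true
[3.1] NOT true = false
[3] NOT false = true
[4.1] true AND false = false
[4.2] false AND true = false
[4] false OR false = false
[5] true → false = false
[root] false OR false OR true OR false OR false = true
Overall: true → funded

Funded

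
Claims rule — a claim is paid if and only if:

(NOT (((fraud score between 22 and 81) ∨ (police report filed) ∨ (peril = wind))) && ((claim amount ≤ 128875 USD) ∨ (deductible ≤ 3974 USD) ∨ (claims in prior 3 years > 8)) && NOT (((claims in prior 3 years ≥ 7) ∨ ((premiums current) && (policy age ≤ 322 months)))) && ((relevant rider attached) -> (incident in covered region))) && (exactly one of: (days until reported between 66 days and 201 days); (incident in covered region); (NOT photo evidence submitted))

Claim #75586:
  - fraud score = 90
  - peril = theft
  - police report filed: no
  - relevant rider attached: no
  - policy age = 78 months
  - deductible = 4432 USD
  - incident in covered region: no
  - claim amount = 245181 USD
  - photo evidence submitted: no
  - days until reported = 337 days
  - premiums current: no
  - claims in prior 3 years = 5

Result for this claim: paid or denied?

Denied

Atomic conditions:
  fraud score between 22 and 81: 90 in [22, 81] is false
  police report filed: no → false
  peril = wind: theft == wind is false
  claim amount ≤ 128875 USD: 245181 ≤ 128875 is false
  deductible ≤ 3974 USD: 4432 ≤ 3974 is false
  claims in prior 3 years > 8: 5 > 8 is false
  claims in prior 3 years ≥ 7: 5 ≥ 7 is false
  premiums current: no → false
  policy age ≤ 322 months: 78 ≤ 322 is true
  relevant rider attached: no → false
  incident in covered region: no → false
  days until reported between 66 days and 201 days: 337 in [66, 201] is false
  NOT photo evidence submitted: no → true
Combine:
[1.1.1] false OR false OR false = false
[1.1] NOT false = true
[1.2] false OR false OR false = false
[1.3.1.2] false AND true = false
[1.3.1] false OR false = false
[1.3] NOT false = true
[1.4] false → false (antecedent false ⇒ implication holds) = true
[1] true AND false AND true AND true = false
[2] exactly-one(false, false, true) = true
[root] false AND true = false
Overall: false → denied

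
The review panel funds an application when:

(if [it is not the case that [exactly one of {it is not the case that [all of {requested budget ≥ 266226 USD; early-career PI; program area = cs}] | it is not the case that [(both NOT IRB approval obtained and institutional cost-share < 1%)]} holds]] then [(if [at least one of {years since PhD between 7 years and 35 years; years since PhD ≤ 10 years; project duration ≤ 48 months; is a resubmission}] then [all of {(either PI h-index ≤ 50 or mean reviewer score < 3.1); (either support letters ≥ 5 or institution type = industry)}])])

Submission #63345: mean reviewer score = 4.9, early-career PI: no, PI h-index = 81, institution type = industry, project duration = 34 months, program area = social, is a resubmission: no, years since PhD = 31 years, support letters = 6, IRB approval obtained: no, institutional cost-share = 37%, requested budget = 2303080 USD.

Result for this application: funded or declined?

Declined

Atomic conditions:
  requested budget ≥ 266226 USD: 2303080 ≥ 266226 is true
  early-career PI: no → false
  program area = cs: social == cs is false
  NOT IRB approval obtained: no → true
  institutional cost-share < 1%: 37 < 1 is false
  years since PhD between 7 years and 35 years: 31 in [7, 35] is true
  years since PhD ≤ 10 years: 31 ≤ 10 is false
  project duration ≤ 48 months: 34 ≤ 48 is true
  is a resubmission: no → false
  PI h-index ≤ 50: 81 ≤ 50 is false
  mean reviewer score < 3.1: 4.9 < 3.1 is false
  support letters ≥ 5: 6 ≥ 5 is true
  institution type = industry: industry == industry is true
Combine:
[1.1.1.1] true AND false AND false = false
[1.1.1] NOT false = true
[1.1.2.1] true AND false = false
[1.1.2] NOT false = true
[1.1] exactly-one(true, true) = false
[1] NOT false = true
[2.1] true OR false OR true OR false = true
[2.2.1] false OR false = false
[2.2.2] true OR true = true
[2.2] false AND true = false
[2] true → false = false
[root] true → false = false
Overall: false → declined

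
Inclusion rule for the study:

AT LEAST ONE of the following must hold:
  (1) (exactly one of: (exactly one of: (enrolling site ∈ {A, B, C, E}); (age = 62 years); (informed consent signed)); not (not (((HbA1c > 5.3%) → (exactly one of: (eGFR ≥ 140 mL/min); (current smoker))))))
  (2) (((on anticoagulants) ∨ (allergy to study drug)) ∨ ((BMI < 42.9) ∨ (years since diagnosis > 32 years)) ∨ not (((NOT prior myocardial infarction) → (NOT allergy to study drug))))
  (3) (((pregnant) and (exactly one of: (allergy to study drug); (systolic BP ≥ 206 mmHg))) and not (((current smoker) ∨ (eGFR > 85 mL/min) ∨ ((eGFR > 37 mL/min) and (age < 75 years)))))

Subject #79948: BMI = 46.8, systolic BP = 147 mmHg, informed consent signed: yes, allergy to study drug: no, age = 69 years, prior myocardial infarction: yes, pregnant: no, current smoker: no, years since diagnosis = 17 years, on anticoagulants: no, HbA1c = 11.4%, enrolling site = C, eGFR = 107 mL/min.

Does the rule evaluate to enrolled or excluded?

Excluded

Atomic conditions:
  enrolling site ∈ {A, B, C, E}: C is in the set → true
  age = 62 years: 69 == 62 is false
  informed consent signed: yes → true
  HbA1c > 5.3%: 11.4 > 5.3 is true
  eGFR ≥ 140 mL/min: 107 ≥ 140 is false
  current smoker: no → false
  on anticoagulants: no → false
  allergy to study drug: no → false
  BMI < 42.9: 46.8 < 42.9 is false
  years since diagnosis > 32 years: 17 > 32 is false
  NOT prior myocardial infarction: yes → false
  NOT allergy to study drug: no → true
  pregnant: no → false
  systolic BP ≥ 206 mmHg: 147 ≥ 206 is false
  eGFR > 85 mL/min: 107 > 85 is true
  eGFR > 37 mL/min: 107 > 37 is true
  age < 75 years: 69 < 75 is true
Combine:
[1.1] exactly-one(true, false, true) = false
[1.2.1.1.2] exactly-one(false, false) = false
[1.2.1.1] true → false = false
[1.2.1] NOT false = true
[1.2] NOT true = false
[1] exactly-one(false, false) = false
[2.1] false OR false = false
[2.2] false OR false = false
[2.3.1] false → true (antecedent false ⇒ implication holds) = true
[2.3] NOT true = false
[2] false OR false OR false = false
[3.1.2] exactly-one(false, false) = false
[3.1] false AND false = false
[3.2.1.3] true AND true = true
[3.2.1] false OR true OR true = true
[3.2] NOT true = false
[3] false AND false = false
[root] false OR false OR false = false
Overall: false → excluded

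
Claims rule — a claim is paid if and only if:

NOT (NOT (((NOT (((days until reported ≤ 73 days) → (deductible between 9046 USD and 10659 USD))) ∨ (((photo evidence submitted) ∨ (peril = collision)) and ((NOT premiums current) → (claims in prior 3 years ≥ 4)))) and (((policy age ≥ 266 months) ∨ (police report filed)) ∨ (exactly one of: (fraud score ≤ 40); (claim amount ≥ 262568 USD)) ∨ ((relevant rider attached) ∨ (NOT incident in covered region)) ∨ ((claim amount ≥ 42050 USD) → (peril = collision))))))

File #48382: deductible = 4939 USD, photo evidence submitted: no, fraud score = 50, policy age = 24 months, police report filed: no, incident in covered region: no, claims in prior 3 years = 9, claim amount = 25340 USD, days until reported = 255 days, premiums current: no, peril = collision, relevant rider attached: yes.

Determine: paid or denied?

Atomic conditions:
  days until reported ≤ 73 days: 255 ≤ 73 is false
  deductible between 9046 USD and 10659 USD: 4939 in [9046, 10659] is false
  photo evidence submitted: no → false
  peril = collision: collision == collision is true
  NOT premiums current: no → true
  claims in prior 3 years ≥ 4: 9 ≥ 4 is true
  policy age ≥ 266 months: 24 ≥ 266 is false
  police report filed: no → false
  fraud score ≤ 40: 50 ≤ 40 is false
  claim amount ≥ 262568 USD: 25340 ≥ 262568 is false
  relevant rider attached: yes → true
  NOT incident in covered region: no → true
  claim amount ≥ 42050 USD: 25340 ≥ 42050 is false
Combine:
[1.1.1.1.1] false → false (antecedent false ⇒ implication holds) = true
[1.1.1.1] NOT true = false
[1.1.1.2.1] false OR true = true
[1.1.1.2.2] true → true = true
[1.1.1.2] true AND true = true
[1.1.1] false OR true = true
[1.1.2.1] false OR false = false
[1.1.2.2] exactly-one(false, false) = false
[1.1.2.3] true OR true = true
[1.1.2.4] false → true (antecedent false ⇒ implication holds) = true
[1.1.2] false OR false OR true OR true = true
[1.1] true AND true = true
[1] NOT true = false
[root] NOT false = true
Overall: true → paid

Paid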